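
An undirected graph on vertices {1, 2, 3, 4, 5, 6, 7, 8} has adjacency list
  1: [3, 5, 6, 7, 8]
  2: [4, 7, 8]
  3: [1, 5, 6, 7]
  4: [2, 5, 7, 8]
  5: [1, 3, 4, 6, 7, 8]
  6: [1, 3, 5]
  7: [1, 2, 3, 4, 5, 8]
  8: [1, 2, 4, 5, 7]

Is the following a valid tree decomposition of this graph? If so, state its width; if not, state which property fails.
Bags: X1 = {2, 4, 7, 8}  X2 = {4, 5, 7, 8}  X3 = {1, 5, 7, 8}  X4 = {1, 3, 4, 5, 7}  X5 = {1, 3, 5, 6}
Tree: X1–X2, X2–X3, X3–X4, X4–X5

A tree decomposition must satisfy three properties: every vertex lies in some bag; for every edge, both endpoints lie together in some bag; and for every vertex, the bags containing it form a connected subtree. Here bags containing vertex 4 are not connected in the tree, so the decomposition is invalid.

No — bags containing vertex 4 are not connected in the tree.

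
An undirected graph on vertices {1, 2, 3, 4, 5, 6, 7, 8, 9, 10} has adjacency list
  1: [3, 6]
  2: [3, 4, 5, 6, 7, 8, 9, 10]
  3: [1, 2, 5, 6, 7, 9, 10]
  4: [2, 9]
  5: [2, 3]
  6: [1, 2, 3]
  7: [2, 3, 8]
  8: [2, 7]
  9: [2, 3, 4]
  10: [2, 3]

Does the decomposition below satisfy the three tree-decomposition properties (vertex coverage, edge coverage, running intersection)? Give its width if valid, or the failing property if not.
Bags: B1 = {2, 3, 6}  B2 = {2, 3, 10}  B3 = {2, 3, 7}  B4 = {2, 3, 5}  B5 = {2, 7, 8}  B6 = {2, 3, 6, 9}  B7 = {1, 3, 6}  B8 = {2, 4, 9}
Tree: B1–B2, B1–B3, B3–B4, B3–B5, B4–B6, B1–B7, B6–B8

No — bags containing vertex 6 are not connected in the tree.

A tree decomposition must satisfy three properties: every vertex lies in some bag; for every edge, both endpoints lie together in some bag; and for every vertex, the bags containing it form a connected subtree. Here bags containing vertex 6 are not connected in the tree, so the decomposition is invalid.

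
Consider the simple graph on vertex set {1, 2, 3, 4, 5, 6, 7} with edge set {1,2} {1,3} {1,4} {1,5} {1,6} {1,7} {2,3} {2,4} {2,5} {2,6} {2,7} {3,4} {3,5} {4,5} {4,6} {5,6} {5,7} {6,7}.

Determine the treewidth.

A width-4 tree decomposition is:
Bags: B1 = {1, 2, 5, 6, 7}  B2 = {1, 2, 4, 5, 6}  B3 = {1, 2, 3, 4, 5}
Tree: B1–B2, B2–B3
Each bag holds 5 vertices, so the decomposition has width 4, which upper-bounds the treewidth. For the lower bound, the 5 vertices {1, 2, 3, 4, 5} are pairwise adjacent, and any tree decomposition puts a clique entirely inside one bag — forcing width ≥ 4. Therefore the treewidth is 4.

4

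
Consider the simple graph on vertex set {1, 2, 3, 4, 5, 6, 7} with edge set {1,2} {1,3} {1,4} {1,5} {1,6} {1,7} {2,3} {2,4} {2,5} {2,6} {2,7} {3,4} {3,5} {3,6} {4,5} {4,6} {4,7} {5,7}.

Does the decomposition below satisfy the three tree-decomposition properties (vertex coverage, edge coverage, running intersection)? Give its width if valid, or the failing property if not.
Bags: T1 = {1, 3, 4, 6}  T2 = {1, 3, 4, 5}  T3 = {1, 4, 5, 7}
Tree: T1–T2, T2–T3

No — vertex 2 appears in no bag.

A tree decomposition must satisfy three properties: every vertex lies in some bag; for every edge, both endpoints lie together in some bag; and for every vertex, the bags containing it form a connected subtree. Here vertex 2 appears in no bag, so the decomposition is invalid.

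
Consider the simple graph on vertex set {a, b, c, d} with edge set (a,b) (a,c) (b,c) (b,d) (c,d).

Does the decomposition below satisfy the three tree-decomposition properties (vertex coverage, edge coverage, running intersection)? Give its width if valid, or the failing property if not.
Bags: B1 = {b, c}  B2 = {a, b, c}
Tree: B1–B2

A tree decomposition must satisfy three properties: every vertex lies in some bag; for every edge, both endpoints lie together in some bag; and for every vertex, the bags containing it form a connected subtree. Here vertex d appears in no bag, so the decomposition is invalid.

No — vertex d appears in no bag.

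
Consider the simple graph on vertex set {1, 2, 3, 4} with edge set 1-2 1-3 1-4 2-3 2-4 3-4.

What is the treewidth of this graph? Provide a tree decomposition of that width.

A single bag containing all 4 vertices is trivially a valid decomposition of width 3. On the other hand G contains the 4-clique {1, 2, 3, 4}. A clique must lie in a single bag of any decomposition, so no decomposition can have width below 3. The upper and lower bounds meet at 3, so that is the treewidth.

Treewidth 3.
One such decomposition:
Bags: B1 = {1, 2, 3, 4}
Tree: (single bag)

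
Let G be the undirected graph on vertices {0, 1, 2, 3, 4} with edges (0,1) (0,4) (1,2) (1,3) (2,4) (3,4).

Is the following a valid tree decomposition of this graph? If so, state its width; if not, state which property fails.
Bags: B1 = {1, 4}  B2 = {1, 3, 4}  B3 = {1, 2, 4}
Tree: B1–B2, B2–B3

A tree decomposition must satisfy three properties: every vertex lies in some bag; for every edge, both endpoints lie together in some bag; and for every vertex, the bags containing it form a connected subtree. Here vertex 0 appears in no bag, so the decomposition is invalid.

No — vertex 0 appears in no bag.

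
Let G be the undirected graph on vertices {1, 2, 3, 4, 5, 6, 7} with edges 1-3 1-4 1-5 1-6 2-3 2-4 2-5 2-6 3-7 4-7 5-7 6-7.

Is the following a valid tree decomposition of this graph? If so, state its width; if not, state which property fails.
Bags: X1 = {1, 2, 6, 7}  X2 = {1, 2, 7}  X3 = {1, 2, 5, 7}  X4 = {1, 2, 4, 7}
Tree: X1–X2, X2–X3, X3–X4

A tree decomposition must satisfy three properties: every vertex lies in some bag; for every edge, both endpoints lie together in some bag; and for every vertex, the bags containing it form a connected subtree. Here vertex 3 appears in no bag, so the decomposition is invalid.

No — vertex 3 appears in no bag.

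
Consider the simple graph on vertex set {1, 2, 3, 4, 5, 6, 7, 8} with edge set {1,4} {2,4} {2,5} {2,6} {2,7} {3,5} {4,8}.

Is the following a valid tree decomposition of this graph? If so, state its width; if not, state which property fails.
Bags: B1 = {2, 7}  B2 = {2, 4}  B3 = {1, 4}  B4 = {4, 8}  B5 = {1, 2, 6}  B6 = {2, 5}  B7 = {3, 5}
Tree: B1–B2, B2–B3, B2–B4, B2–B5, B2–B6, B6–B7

No — bags containing vertex 1 are not connected in the tree.

A tree decomposition must satisfy three properties: every vertex lies in some bag; for every edge, both endpoints lie together in some bag; and for every vertex, the bags containing it form a connected subtree. Here bags containing vertex 1 are not connected in the tree, so the decomposition is invalid.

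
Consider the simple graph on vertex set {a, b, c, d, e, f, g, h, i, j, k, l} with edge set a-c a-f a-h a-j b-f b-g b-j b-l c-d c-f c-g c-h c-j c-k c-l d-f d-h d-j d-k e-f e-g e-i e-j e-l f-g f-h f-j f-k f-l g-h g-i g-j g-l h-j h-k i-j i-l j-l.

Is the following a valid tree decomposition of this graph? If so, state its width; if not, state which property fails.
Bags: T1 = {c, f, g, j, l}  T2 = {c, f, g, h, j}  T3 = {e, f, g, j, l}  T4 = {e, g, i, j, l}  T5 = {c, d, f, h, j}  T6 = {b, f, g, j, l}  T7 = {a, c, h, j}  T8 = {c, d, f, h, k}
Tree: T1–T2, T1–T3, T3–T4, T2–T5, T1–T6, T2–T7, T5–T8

No — edge (f,a) lies in no bag.

A tree decomposition must satisfy three properties: every vertex lies in some bag; for every edge, both endpoints lie together in some bag; and for every vertex, the bags containing it form a connected subtree. Here edge (f,a) lies in no bag, so the decomposition is invalid.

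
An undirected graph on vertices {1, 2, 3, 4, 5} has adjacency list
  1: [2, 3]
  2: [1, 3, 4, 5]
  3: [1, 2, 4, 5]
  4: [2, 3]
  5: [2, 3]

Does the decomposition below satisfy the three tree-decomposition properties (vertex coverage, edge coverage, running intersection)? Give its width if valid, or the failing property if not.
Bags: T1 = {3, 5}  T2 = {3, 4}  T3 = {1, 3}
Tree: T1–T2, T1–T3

No — vertex 2 appears in no bag.

A tree decomposition must satisfy three properties: every vertex lies in some bag; for every edge, both endpoints lie together in some bag; and for every vertex, the bags containing it form a connected subtree. Here vertex 2 appears in no bag, so the decomposition is invalid.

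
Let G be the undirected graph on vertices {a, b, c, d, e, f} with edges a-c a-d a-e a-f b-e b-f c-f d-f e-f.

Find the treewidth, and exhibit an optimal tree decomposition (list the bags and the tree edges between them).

Treewidth 2.
One such decomposition:
Bags: B1 = {a, e, f}  B2 = {b, e, f}  B3 = {a, d, f}  B4 = {a, c, f}
Tree: B1–B2, B1–B3, B3–B4

Each bag holds 3 vertices, so the decomposition has width 2, which upper-bounds the treewidth. Conversely, {a, d, f} is a clique of size 3, and the vertices of any clique must share a bag in every tree decomposition; so some bag has ≥ 3 vertices and tw(G) ≥ 2. Combining the bounds, tw(G) = 2.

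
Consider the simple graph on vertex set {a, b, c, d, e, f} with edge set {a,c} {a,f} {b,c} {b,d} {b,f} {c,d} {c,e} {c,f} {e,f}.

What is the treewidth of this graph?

A width-2 tree decomposition is:
Bags: B1 = {b, c, f}  B2 = {a, c, f}  B3 = {b, c, d}  B4 = {c, e, f}
Tree: B1–B2, B1–B3, B1–B4
Each bag holds 3 vertices, so the decomposition has width 2, which upper-bounds the treewidth. For the lower bound, the 3 vertices {b, c, d} are pairwise adjacent, and any tree decomposition puts a clique entirely inside one bag — forcing width ≥ 2. Combining the bounds, tw(G) = 2.

2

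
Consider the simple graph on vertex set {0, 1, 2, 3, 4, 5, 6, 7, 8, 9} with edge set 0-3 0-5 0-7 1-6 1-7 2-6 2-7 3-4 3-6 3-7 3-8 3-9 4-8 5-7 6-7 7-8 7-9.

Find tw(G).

2

A width-2 tree decomposition is:
Bags: B1 = {0, 3, 7}  B2 = {3, 6, 7}  B3 = {3, 7, 8}  B4 = {3, 4, 8}  B5 = {1, 6, 7}  B6 = {3, 7, 9}  B7 = {2, 6, 7}  B8 = {0, 5, 7}
Tree: B1–B2, B2–B3, B3–B4, B2–B5, B2–B6, B5–B7, B1–B8
Each bag holds 3 vertices, so the decomposition has width 2, which upper-bounds the treewidth. For the lower bound, the 3 vertices {3, 4, 8} are pairwise adjacent, and any tree decomposition puts a clique entirely inside one bag — forcing width ≥ 2. The upper and lower bounds meet at 2, so that is the treewidth.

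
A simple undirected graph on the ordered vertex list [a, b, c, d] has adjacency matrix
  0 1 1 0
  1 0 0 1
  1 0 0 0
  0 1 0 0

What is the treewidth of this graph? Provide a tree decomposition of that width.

Every bag has size at most 2, so the width is 2 − 1 = 1 and tw(G) ≤ 1. G has an edge, so its treewidth is at least 1. Hence tw(G) = 1 exactly.

Treewidth 1.
Bags: B1 = {a, c}  B2 = {a, b}  B3 = {b, d}
Tree: B1–B2, B2–B3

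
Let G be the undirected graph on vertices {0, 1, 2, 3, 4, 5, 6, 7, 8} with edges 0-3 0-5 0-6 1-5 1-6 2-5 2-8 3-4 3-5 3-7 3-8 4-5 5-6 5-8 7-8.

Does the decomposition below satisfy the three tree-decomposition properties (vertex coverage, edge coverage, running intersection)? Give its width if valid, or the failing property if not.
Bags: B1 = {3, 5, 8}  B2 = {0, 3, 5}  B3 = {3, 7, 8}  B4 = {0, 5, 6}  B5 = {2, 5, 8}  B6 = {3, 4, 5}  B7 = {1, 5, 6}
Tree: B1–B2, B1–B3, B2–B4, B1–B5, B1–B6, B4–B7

Yes; width 2.

Checking the three conditions: (i) the bags cover all of {0, 1, 2, 3, 4, 5, 6, 7, 8}; (ii) for each edge, some bag contains both endpoints; (iii) the bags containing any fixed vertex form a subtree. All hold, so the decomposition is valid with width 3 − 1 = 2.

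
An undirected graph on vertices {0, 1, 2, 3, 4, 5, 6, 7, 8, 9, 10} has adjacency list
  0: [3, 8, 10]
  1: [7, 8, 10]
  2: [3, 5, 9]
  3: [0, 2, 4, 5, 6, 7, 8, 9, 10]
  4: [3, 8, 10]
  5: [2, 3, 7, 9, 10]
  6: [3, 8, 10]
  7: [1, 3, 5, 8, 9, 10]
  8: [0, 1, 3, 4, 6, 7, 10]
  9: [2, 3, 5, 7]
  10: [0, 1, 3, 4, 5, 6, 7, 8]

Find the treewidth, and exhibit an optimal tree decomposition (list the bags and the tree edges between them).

The largest bag has 4 vertices, giving width 3; this decomposition certifies tw(G) ≤ 3. Conversely, {1, 7, 8, 10} is a clique of size 4, and the vertices of any clique must share a bag in every tree decomposition; so some bag has ≥ 4 vertices and tw(G) ≥ 3. Therefore the treewidth is 3.

Treewidth 3.
One such decomposition:
Bags: B1 = {3, 5, 7, 10}  B2 = {3, 5, 7, 9}  B3 = {3, 7, 8, 10}  B4 = {3, 6, 8, 10}  B5 = {0, 3, 8, 10}  B6 = {3, 4, 8, 10}  B7 = {1, 7, 8, 10}  B8 = {2, 3, 5, 9}
Tree: B1–B2, B1–B3, B3–B4, B3–B5, B4–B6, B3–B7, B2–B8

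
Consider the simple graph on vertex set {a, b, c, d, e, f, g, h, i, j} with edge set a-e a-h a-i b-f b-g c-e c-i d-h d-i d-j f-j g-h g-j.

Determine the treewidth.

A width-2 tree decomposition is:
Bags: B1 = {b, f, g}  B2 = {f, g, j}  B3 = {g, h, j}  B4 = {d, h, j}  B5 = {a, d, h}  B6 = {a, d, i}  B7 = {a, e, i}  B8 = {c, e, i}
Tree: B1–B2, B2–B3, B3–B4, B4–B5, B5–B6, B6–B7, B7–B8
The largest bag has 3 vertices, giving width 2; this decomposition certifies tw(G) ≤ 2. For the lower bound, G contains the cycle b–f–j–g–b, so G is not a forest; only forests have treewidth ≤ 1, hence tw(G) ≥ 2. Hence tw(G) = 2 exactly.

2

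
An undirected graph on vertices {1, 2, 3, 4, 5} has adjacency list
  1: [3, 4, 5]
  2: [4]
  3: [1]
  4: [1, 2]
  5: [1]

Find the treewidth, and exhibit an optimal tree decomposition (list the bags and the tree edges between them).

Every bag has size at most 2, so the width is 2 − 1 = 1 and tw(G) ≤ 1. Any graph with an edge has treewidth ≥ 1, and G has the edge 4–1. Combining the bounds, tw(G) = 1.

Treewidth 1.
Bags: B1 = {1, 4}  B2 = {1, 5}  B3 = {2, 4}  B4 = {1, 3}
Tree: B1–B2, B1–B3, B2–B4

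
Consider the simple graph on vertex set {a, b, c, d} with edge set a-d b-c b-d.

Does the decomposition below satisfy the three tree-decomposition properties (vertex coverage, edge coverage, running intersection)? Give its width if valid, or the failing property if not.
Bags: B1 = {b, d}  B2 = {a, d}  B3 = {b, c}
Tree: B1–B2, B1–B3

Vertex coverage: the bags together contain {a, b, c, d}, the full vertex set. Edge coverage: each edge of G has both endpoints in at least one bag. Running intersection: for every vertex, the bags containing it form a connected subtree. All three properties hold, so this is a valid tree decomposition of width max|bag| − 1 = 1, and hence tw(G) ≤ 1.

Yes; width 1.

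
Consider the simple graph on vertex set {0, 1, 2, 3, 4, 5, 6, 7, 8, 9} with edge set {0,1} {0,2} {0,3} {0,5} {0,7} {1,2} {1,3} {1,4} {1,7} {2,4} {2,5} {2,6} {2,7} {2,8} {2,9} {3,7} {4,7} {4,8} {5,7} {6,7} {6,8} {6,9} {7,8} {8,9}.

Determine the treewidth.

3

A width-3 tree decomposition is:
Bags: B1 = {2, 4, 7, 8}  B2 = {1, 2, 4, 7}  B3 = {0, 1, 2, 7}  B4 = {2, 6, 7, 8}  B5 = {2, 6, 8, 9}  B6 = {0, 1, 3, 7}  B7 = {0, 2, 5, 7}
Tree: B1–B2, B2–B3, B1–B4, B4–B5, B3–B6, B3–B7
Each bag holds 4 vertices, so the decomposition has width 3, which upper-bounds the treewidth. Conversely, {2, 6, 8, 9} is a clique of size 4, and the vertices of any clique must share a bag in every tree decomposition; so some bag has ≥ 4 vertices and tw(G) ≥ 3. Hence tw(G) = 3 exactly.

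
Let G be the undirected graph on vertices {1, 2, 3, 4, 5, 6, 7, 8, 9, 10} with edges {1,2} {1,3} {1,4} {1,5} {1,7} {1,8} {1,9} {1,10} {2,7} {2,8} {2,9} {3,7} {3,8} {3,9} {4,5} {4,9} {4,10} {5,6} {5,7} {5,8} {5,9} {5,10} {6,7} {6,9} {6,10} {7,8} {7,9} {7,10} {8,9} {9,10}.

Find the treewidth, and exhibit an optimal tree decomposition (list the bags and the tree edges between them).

Each bag holds 5 vertices, so the decomposition has width 4, which upper-bounds the treewidth. For the lower bound, the 5 vertices {1, 4, 5, 9, 10} are pairwise adjacent, and any tree decomposition puts a clique entirely inside one bag — forcing width ≥ 4. The upper and lower bounds meet at 4, so that is the treewidth.

Treewidth 4.
One optimal decomposition is:
Bags: B1 = {1, 5, 7, 8, 9}  B2 = {1, 5, 7, 9, 10}  B3 = {1, 3, 7, 8, 9}  B4 = {5, 6, 7, 9, 10}  B5 = {1, 4, 5, 9, 10}  B6 = {1, 2, 7, 8, 9}
Tree: B1–B2, B1–B3, B2–B4, B2–B5, B3–B6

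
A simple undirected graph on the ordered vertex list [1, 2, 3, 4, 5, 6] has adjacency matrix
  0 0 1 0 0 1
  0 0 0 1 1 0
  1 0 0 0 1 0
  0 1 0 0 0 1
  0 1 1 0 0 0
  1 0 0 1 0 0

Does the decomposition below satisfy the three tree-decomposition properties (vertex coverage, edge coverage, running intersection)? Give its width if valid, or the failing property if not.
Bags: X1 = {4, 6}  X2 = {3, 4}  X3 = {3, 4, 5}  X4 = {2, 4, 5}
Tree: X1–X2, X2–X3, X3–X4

No — vertex 1 appears in no bag.

A tree decomposition must satisfy three properties: every vertex lies in some bag; for every edge, both endpoints lie together in some bag; and for every vertex, the bags containing it form a connected subtree. Here vertex 1 appears in no bag, so the decomposition is invalid.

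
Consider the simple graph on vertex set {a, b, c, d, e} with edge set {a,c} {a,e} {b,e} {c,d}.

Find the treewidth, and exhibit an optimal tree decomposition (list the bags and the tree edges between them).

Treewidth 1.
Bags: B1 = {b, e}  B2 = {a, e}  B3 = {a, c}  B4 = {c, d}
Tree: B1–B2, B2–B3, B3–B4

Each bag holds 2 vertices, so the decomposition has width 1, which upper-bounds the treewidth. Any graph with an edge has treewidth ≥ 1, and G has the edge b–e. The upper and lower bounds meet at 1, so that is the treewidth.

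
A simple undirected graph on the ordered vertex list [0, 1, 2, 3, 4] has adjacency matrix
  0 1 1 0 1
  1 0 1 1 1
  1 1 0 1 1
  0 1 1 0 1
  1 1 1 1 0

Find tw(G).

3

A width-3 tree decomposition is:
Bags: B1 = {0, 1, 2, 4}  B2 = {1, 2, 3, 4}
Tree: B1–B2
Each bag holds 4 vertices, so the decomposition has width 3, which upper-bounds the treewidth. On the other hand G contains the 4-clique {0, 1, 2, 4}. A clique must lie in a single bag of any decomposition, so no decomposition can have width below 3. Hence tw(G) = 3 exactly.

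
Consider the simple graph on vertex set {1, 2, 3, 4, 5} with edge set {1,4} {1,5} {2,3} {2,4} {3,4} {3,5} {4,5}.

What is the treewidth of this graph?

2

A width-2 tree decomposition is:
Bags: B1 = {2, 3, 4}  B2 = {3, 4, 5}  B3 = {1, 4, 5}
Tree: B1–B2, B2–B3
Each bag holds 3 vertices, so the decomposition has width 2, which upper-bounds the treewidth. On the other hand G contains the 3-clique {1, 4, 5}. A clique must lie in a single bag of any decomposition, so no decomposition can have width below 2. Therefore the treewidth is 2.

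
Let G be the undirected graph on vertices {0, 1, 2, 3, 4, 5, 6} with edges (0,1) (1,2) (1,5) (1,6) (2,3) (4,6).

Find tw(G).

1

A width-1 tree decomposition is:
Bags: B1 = {0, 1}  B2 = {1, 6}  B3 = {1, 2}  B4 = {2, 3}  B5 = {4, 6}  B6 = {1, 5}
Tree: B1–B2, B2–B3, B3–B4, B2–B5, B2–B6
Each bag holds 2 vertices, so the decomposition has width 1, which upper-bounds the treewidth. G has an edge, so its treewidth is at least 1. Therefore the treewidth is 1.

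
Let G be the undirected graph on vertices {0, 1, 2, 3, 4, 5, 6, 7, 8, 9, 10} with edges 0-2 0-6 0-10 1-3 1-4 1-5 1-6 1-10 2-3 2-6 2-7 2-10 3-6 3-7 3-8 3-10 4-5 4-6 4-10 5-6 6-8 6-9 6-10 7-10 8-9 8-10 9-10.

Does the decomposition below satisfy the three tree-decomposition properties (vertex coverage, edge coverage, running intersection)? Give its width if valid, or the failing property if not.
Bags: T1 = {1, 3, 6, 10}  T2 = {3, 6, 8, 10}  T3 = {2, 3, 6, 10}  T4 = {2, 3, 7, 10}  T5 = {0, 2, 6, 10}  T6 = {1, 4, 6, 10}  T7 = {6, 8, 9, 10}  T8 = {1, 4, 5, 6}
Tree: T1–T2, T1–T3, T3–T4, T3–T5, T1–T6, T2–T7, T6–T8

Yes; width 3.

Every vertex of G appears in some bag (union = {0, 1, 2, 3, 4, 5, 6, 7, 8, 9, 10}); every edge is covered by a bag; and for each vertex v the set of bags containing v is connected in the bag tree. The decomposition is therefore valid. The largest bag has 4 vertices, so the width is 3.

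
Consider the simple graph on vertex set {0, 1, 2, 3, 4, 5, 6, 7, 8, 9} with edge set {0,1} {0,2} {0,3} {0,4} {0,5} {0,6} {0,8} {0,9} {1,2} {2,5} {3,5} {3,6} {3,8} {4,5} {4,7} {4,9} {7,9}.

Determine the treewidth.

A width-2 tree decomposition is:
Bags: B1 = {0, 3, 5}  B2 = {0, 4, 5}  B3 = {0, 3, 6}  B4 = {0, 2, 5}  B5 = {0, 1, 2}  B6 = {0, 3, 8}  B7 = {0, 4, 9}  B8 = {4, 7, 9}
Tree: B1–B2, B1–B3, B2–B4, B4–B5, B3–B6, B2–B7, B7–B8
The largest bag has 3 vertices, giving width 2; this decomposition certifies tw(G) ≤ 2. For the lower bound, the 3 vertices {0, 1, 2} are pairwise adjacent, and any tree decomposition puts a clique entirely inside one bag — forcing width ≥ 2. Therefore the treewidth is 2.

2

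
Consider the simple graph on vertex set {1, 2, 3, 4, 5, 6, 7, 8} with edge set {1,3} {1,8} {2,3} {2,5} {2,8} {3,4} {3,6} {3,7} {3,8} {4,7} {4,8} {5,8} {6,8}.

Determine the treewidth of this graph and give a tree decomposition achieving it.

Treewidth 2.
One optimal decomposition is:
Bags: B1 = {2, 3, 8}  B2 = {3, 4, 8}  B3 = {2, 5, 8}  B4 = {1, 3, 8}  B5 = {3, 6, 8}  B6 = {3, 4, 7}
Tree: B1–B2, B1–B3, B1–B4, B1–B5, B2–B6

Each bag holds 3 vertices, so the decomposition has width 2, which upper-bounds the treewidth. For the lower bound, the 3 vertices {1, 3, 8} are pairwise adjacent, and any tree decomposition puts a clique entirely inside one bag — forcing width ≥ 2. Combining the bounds, tw(G) = 2.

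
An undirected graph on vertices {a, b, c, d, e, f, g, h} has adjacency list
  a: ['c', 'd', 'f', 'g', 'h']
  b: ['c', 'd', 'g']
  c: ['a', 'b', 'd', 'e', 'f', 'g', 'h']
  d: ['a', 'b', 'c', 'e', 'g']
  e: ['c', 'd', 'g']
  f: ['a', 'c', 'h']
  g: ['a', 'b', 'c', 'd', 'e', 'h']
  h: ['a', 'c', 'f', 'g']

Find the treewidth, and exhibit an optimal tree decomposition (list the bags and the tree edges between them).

Every bag has size at most 4, so the width is 4 − 1 = 3 and tw(G) ≤ 3. For the lower bound, the 4 vertices {c, d, e, g} are pairwise adjacent, and any tree decomposition puts a clique entirely inside one bag — forcing width ≥ 3. Therefore the treewidth is 3.

Treewidth 3.
Bags: B1 = {a, c, d, g}  B2 = {a, c, g, h}  B3 = {c, d, e, g}  B4 = {a, c, f, h}  B5 = {b, c, d, g}
Tree: B1–B2, B1–B3, B2–B4, B1–B5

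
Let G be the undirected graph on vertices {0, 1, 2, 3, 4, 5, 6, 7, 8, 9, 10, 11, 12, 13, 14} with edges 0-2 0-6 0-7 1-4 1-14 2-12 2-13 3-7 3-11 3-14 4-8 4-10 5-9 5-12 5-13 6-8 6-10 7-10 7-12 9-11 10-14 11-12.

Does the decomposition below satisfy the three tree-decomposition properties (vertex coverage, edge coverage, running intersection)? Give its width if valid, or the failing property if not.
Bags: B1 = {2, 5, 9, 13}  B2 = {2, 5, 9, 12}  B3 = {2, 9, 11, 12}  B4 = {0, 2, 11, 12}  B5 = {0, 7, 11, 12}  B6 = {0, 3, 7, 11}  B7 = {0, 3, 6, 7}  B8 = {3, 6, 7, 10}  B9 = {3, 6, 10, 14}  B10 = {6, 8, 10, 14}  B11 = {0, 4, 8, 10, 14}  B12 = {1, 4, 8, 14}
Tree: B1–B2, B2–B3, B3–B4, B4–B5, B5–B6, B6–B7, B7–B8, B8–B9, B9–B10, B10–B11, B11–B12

A tree decomposition must satisfy three properties: every vertex lies in some bag; for every edge, both endpoints lie together in some bag; and for every vertex, the bags containing it form a connected subtree. Here bags containing vertex 0 are not connected in the tree, so the decomposition is invalid.

No — bags containing vertex 0 are not connected in the tree.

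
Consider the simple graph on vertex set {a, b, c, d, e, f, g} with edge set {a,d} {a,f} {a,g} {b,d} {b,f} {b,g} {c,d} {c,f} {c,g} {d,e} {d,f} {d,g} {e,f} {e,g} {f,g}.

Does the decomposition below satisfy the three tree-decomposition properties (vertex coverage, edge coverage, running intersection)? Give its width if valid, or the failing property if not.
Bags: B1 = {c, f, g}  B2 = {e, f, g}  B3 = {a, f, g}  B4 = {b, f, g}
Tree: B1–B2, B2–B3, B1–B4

A tree decomposition must satisfy three properties: every vertex lies in some bag; for every edge, both endpoints lie together in some bag; and for every vertex, the bags containing it form a connected subtree. Here vertex d appears in no bag, so the decomposition is invalid.

No — vertex d appears in no bag.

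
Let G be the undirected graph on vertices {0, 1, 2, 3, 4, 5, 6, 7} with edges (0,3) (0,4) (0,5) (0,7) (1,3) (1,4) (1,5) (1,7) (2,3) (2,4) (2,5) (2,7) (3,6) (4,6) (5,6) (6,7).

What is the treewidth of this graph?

4

A width-4 tree decomposition is:
Bags: B1 = {0, 3, 4, 5, 7}  B2 = {1, 3, 4, 5, 7}  B3 = {2, 3, 4, 5, 7}  B4 = {3, 4, 5, 6, 7}
Tree: B1–B2, B2–B3, B3–B4
The largest bag has 5 vertices, giving width 4; this decomposition certifies tw(G) ≤ 4. For the lower bound: the 5 vertex sets {0,5}, {1,7}, {2,3}, {4}, {6} are disjoint, each induces a connected subgraph, and every pair is joined by at least one edge of G. Contracting each set to a single vertex therefore yields K_{5} as a minor, and since treewidth is minor-monotone, tw(G) ≥ tw(K_{5}) = 4. Therefore the treewidth is 4.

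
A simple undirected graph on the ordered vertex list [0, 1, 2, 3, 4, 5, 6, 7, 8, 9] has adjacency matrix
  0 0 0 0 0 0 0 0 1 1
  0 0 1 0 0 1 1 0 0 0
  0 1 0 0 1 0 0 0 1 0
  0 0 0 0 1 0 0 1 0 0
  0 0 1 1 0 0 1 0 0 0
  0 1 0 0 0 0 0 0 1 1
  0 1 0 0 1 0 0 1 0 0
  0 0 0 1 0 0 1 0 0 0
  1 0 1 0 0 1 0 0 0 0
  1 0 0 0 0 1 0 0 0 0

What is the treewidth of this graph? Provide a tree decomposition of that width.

Each bag holds 3 vertices, so the decomposition has width 2, which upper-bounds the treewidth. For the lower bound, G contains the cycle 9–0–8–5–9, so G is not a forest; only forests have treewidth ≤ 1, hence tw(G) ≥ 2. Therefore the treewidth is 2.

Treewidth 2.
One such decomposition:
Bags: B1 = {0, 5, 9}  B2 = {0, 5, 8}  B3 = {1, 5, 8}  B4 = {1, 2, 8}  B5 = {1, 2, 6}  B6 = {2, 4, 6}  B7 = {4, 6, 7}  B8 = {3, 4, 7}
Tree: B1–B2, B2–B3, B3–B4, B4–B5, B5–B6, B6–B7, B7–B8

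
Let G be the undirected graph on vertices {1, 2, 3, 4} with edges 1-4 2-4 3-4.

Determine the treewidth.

A width-1 tree decomposition is:
Bags: B1 = {3, 4}  B2 = {1, 4}  B3 = {2, 4}
Tree: B1–B2, B1–B3
Each bag holds 2 vertices, so the decomposition has width 1, which upper-bounds the treewidth. Since G has at least one edge (e.g. 4–3), it is not an edgeless graph, so tw(G) ≥ 1. Hence tw(G) = 1 exactly.

1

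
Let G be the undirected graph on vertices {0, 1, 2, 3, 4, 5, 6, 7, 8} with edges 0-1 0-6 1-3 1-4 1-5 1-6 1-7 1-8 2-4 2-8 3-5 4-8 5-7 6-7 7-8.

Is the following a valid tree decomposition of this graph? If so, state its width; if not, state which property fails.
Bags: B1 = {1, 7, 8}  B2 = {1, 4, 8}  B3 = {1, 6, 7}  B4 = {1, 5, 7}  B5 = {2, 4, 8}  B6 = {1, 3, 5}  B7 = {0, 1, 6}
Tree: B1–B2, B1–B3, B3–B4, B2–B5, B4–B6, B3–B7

Checking the three conditions: (i) the bags cover all of {0, 1, 2, 3, 4, 5, 6, 7, 8}; (ii) for each edge, some bag contains both endpoints; (iii) the bags containing any fixed vertex form a subtree. All hold, so the decomposition is valid with width 3 − 1 = 2.

Yes; width 2.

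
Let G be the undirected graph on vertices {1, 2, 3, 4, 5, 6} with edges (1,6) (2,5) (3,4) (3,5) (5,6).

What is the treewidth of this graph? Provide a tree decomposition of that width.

Each bag holds 2 vertices, so the decomposition has width 1, which upper-bounds the treewidth. G has an edge, so its treewidth is at least 1. The upper and lower bounds meet at 1, so that is the treewidth.

Treewidth 1.
Bags: B1 = {5, 6}  B2 = {3, 5}  B3 = {2, 5}  B4 = {3, 4}  B5 = {1, 6}
Tree: B1–B2, B1–B3, B2–B4, B1–B5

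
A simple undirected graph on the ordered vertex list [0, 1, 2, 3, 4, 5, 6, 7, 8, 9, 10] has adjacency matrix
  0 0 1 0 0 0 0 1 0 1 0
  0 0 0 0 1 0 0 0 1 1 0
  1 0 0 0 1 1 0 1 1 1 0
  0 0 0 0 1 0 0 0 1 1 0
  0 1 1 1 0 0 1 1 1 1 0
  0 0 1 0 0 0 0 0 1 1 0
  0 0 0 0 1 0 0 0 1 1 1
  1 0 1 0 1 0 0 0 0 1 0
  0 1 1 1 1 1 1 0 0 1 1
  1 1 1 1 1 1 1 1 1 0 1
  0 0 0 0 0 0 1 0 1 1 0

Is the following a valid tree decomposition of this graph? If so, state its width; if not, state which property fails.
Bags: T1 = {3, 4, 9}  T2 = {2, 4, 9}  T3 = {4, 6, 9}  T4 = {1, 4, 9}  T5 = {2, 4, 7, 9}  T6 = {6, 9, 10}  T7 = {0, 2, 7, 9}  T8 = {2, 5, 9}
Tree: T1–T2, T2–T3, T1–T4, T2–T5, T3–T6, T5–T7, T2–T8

No — vertex 8 appears in no bag.

A tree decomposition must satisfy three properties: every vertex lies in some bag; for every edge, both endpoints lie together in some bag; and for every vertex, the bags containing it form a connected subtree. Here vertex 8 appears in no bag, so the decomposition is invalid.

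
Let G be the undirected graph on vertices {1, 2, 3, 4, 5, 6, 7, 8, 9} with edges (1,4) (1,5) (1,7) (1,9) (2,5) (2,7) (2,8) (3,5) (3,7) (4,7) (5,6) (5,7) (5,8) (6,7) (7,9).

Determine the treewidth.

A width-2 tree decomposition is:
Bags: B1 = {5, 6, 7}  B2 = {1, 5, 7}  B3 = {3, 5, 7}  B4 = {1, 7, 9}  B5 = {2, 5, 7}  B6 = {1, 4, 7}  B7 = {2, 5, 8}
Tree: B1–B2, B1–B3, B2–B4, B1–B5, B2–B6, B5–B7
Each bag holds 3 vertices, so the decomposition has width 2, which upper-bounds the treewidth. On the other hand G contains the 3-clique {2, 5, 8}. A clique must lie in a single bag of any decomposition, so no decomposition can have width below 2. Therefore the treewidth is 2.

2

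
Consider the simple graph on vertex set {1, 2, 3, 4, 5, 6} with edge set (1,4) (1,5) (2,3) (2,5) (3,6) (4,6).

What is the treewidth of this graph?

A width-2 tree decomposition is:
Bags: B1 = {1, 2, 5}  B2 = {1, 2, 3}  B3 = {1, 3, 6}  B4 = {1, 4, 6}
Tree: B1–B2, B2–B3, B3–B4
Each bag holds 3 vertices, so the decomposition has width 2, which upper-bounds the treewidth. The edges 1–5–2–3–6–4–1 form a cycle, so G is not a tree and its treewidth is at least 2. Combining the bounds, tw(G) = 2.

2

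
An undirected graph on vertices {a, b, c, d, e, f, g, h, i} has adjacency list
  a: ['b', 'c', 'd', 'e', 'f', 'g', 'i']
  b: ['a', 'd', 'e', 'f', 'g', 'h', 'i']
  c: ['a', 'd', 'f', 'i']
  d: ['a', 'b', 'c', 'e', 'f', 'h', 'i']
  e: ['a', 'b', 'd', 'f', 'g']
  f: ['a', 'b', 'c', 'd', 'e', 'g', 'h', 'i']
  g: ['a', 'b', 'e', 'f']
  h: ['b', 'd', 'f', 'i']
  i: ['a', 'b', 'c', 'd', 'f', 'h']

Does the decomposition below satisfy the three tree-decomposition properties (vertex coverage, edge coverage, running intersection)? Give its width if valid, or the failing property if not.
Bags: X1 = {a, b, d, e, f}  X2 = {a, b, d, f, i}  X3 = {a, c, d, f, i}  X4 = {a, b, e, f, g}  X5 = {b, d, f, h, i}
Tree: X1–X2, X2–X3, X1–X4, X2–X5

Every vertex of G appears in some bag (union = {a, b, c, d, e, f, g, h, i}); every edge is covered by a bag; and for each vertex v the set of bags containing v is connected in the bag tree. The decomposition is therefore valid. The largest bag has 5 vertices, so the width is 4.

Yes; width 4.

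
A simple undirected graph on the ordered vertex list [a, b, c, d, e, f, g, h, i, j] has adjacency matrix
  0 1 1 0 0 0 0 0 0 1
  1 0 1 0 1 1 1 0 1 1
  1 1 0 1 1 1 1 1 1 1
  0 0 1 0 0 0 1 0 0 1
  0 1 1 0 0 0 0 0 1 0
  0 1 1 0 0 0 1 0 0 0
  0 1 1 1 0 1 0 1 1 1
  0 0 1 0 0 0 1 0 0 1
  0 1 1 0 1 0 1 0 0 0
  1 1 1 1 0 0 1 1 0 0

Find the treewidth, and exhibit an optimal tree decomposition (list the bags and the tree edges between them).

Treewidth 3.
One optimal decomposition is:
Bags: B1 = {b, c, g, j}  B2 = {c, d, g, j}  B3 = {c, g, h, j}  B4 = {b, c, f, g}  B5 = {b, c, g, i}  B6 = {a, b, c, j}  B7 = {b, c, e, i}
Tree: B1–B2, B1–B3, B1–B4, B4–B5, B1–B6, B5–B7

Every bag has size at most 4, so the width is 4 − 1 = 3 and tw(G) ≤ 3. Conversely, {c, d, g, j} is a clique of size 4, and the vertices of any clique must share a bag in every tree decomposition; so some bag has ≥ 4 vertices and tw(G) ≥ 3. The upper and lower bounds meet at 3, so that is the treewidth.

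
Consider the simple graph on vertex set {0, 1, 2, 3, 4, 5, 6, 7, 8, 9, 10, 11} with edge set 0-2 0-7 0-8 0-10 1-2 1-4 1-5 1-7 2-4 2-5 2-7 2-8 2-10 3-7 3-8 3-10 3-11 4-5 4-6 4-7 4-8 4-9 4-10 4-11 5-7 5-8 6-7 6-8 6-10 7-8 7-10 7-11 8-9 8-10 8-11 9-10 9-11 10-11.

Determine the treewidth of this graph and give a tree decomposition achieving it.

Treewidth 4.
One such decomposition:
Bags: B1 = {4, 7, 8, 10, 11}  B2 = {3, 7, 8, 10, 11}  B3 = {4, 6, 7, 8, 10}  B4 = {2, 4, 7, 8, 10}  B5 = {2, 4, 5, 7, 8}  B6 = {1, 2, 4, 5, 7}  B7 = {0, 2, 7, 8, 10}  B8 = {4, 8, 9, 10, 11}
Tree: B1–B2, B1–B3, B1–B4, B4–B5, B5–B6, B4–B7, B1–B8

Every bag has size at most 5, so the width is 5 − 1 = 4 and tw(G) ≤ 4. On the other hand G contains the 5-clique {4, 8, 9, 10, 11}. A clique must lie in a single bag of any decomposition, so no decomposition can have width below 4. The upper and lower bounds meet at 4, so that is the treewidth.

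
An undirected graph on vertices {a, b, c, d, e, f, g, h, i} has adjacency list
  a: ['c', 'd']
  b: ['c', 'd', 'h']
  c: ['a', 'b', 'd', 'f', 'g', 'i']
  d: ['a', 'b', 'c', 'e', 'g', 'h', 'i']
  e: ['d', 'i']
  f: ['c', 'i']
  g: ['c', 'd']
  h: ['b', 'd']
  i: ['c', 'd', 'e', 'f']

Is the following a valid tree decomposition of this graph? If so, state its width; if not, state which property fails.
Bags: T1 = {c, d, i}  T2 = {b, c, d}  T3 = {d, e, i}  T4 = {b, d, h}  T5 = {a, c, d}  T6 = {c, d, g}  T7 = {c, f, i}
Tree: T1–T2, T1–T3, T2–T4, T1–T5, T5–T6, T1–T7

Every vertex of G appears in some bag (union = {a, b, c, d, e, f, g, h, i}); every edge is covered by a bag; and for each vertex v the set of bags containing v is connected in the bag tree. The decomposition is therefore valid. The largest bag has 3 vertices, so the width is 2.

Yes; width 2.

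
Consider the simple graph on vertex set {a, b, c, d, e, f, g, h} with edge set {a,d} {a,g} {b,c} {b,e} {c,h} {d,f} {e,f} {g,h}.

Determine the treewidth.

2

A width-2 tree decomposition is:
Bags: B1 = {c, g, h}  B2 = {b, c, g}  B3 = {b, e, g}  B4 = {e, f, g}  B5 = {d, f, g}  B6 = {a, d, g}
Tree: B1–B2, B2–B3, B3–B4, B4–B5, B5–B6
The largest bag has 3 vertices, giving width 2; this decomposition certifies tw(G) ≤ 2. Since g–h–c–b–e–f–d–a–g is a cycle in G, G is not acyclic. Forests are exactly the graphs of treewidth ≤ 1, so tw(G) ≥ 2. Hence tw(G) = 2 exactly.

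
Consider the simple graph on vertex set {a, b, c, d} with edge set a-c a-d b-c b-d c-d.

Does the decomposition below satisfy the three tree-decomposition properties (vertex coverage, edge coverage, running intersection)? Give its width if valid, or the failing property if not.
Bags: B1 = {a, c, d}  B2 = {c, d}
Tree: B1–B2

No — vertex b appears in no bag.

A tree decomposition must satisfy three properties: every vertex lies in some bag; for every edge, both endpoints lie together in some bag; and for every vertex, the bags containing it form a connected subtree. Here vertex b appears in no bag, so the decomposition is invalid.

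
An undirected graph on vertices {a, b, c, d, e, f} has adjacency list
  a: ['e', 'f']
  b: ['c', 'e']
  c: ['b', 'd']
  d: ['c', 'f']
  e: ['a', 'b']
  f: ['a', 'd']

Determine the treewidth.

2

A width-2 tree decomposition is:
Bags: B1 = {c, d, f}  B2 = {a, c, f}  B3 = {a, c, e}  B4 = {b, c, e}
Tree: B1–B2, B2–B3, B3–B4
Every bag has size at most 3, so the width is 3 − 1 = 2 and tw(G) ≤ 2. The edges c–d–f–a–e–b–c form a cycle, so G is not a tree and its treewidth is at least 2. The upper and lower bounds meet at 2, so that is the treewidth.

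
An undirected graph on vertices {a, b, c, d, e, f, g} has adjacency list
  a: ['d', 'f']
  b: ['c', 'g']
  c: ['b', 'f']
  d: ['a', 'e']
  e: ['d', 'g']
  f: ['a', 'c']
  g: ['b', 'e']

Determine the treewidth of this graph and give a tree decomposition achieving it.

Treewidth 2.
One optimal decomposition is:
Bags: B1 = {a, c, f}  B2 = {a, b, c}  B3 = {a, b, g}  B4 = {a, e, g}  B5 = {a, d, e}
Tree: B1–B2, B2–B3, B3–B4, B4–B5

Each bag holds 3 vertices, so the decomposition has width 2, which upper-bounds the treewidth. The edges a–f–c–b–g–e–d–a form a cycle, so G is not a tree and its treewidth is at least 2. Combining the bounds, tw(G) = 2.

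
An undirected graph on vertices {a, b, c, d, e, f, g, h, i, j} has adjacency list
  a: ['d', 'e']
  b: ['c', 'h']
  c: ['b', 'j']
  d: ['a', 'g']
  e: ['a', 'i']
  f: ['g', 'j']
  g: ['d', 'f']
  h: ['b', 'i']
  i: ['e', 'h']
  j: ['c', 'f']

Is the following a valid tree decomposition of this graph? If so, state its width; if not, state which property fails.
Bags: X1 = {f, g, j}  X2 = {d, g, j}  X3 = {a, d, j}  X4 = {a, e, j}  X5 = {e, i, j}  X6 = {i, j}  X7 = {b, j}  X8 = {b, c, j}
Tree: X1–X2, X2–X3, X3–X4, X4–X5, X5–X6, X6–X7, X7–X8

A tree decomposition must satisfy three properties: every vertex lies in some bag; for every edge, both endpoints lie together in some bag; and for every vertex, the bags containing it form a connected subtree. Here vertex h appears in no bag, so the decomposition is invalid.

No — vertex h appears in no bag.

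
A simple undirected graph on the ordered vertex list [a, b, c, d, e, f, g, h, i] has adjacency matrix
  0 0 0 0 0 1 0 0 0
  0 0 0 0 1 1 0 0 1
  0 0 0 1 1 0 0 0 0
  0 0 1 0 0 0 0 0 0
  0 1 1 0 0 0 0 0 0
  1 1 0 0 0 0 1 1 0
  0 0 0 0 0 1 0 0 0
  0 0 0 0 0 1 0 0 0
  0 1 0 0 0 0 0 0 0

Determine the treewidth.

A width-1 tree decomposition is:
Bags: B1 = {b, e}  B2 = {b, i}  B3 = {c, e}  B4 = {b, f}  B5 = {f, h}  B6 = {f, g}  B7 = {a, f}  B8 = {c, d}
Tree: B1–B2, B1–B3, B1–B4, B4–B5, B4–B6, B4–B7, B3–B8
The largest bag has 2 vertices, giving width 1; this decomposition certifies tw(G) ≤ 1. Since G has at least one edge (e.g. b–e), it is not an edgeless graph, so tw(G) ≥ 1. Therefore the treewidth is 1.

1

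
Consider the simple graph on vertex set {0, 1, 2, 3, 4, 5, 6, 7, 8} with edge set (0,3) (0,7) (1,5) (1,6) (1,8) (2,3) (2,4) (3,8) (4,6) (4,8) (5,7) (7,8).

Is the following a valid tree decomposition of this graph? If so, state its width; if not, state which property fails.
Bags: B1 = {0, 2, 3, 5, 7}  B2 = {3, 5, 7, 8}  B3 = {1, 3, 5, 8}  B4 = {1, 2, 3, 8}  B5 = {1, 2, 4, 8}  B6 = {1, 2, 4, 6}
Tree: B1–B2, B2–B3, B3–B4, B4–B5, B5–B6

A tree decomposition must satisfy three properties: every vertex lies in some bag; for every edge, both endpoints lie together in some bag; and for every vertex, the bags containing it form a connected subtree. Here bags containing vertex 2 are not connected in the tree, so the decomposition is invalid.

No — bags containing vertex 2 are not connected in the tree.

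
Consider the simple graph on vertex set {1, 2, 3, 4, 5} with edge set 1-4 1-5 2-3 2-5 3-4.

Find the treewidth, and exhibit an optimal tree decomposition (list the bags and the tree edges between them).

Treewidth 2.
One such decomposition:
Bags: B1 = {1, 3, 4}  B2 = {1, 2, 3}  B3 = {1, 2, 5}
Tree: B1–B2, B2–B3

The largest bag has 3 vertices, giving width 2; this decomposition certifies tw(G) ≤ 2. Since 1–4–3–2–5–1 is a cycle in G, G is not acyclic. Forests are exactly the graphs of treewidth ≤ 1, so tw(G) ≥ 2. The upper and lower bounds meet at 2, so that is the treewidth.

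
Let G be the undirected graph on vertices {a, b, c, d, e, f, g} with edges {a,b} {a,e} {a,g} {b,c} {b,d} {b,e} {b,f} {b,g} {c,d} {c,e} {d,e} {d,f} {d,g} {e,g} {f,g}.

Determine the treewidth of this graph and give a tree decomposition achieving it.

Each bag holds 4 vertices, so the decomposition has width 3, which upper-bounds the treewidth. For the lower bound, the 4 vertices {b, d, e, g} are pairwise adjacent, and any tree decomposition puts a clique entirely inside one bag — forcing width ≥ 3. The upper and lower bounds meet at 3, so that is the treewidth.

Treewidth 3.
One such decomposition:
Bags: B1 = {b, d, e, g}  B2 = {a, b, e, g}  B3 = {b, d, f, g}  B4 = {b, c, d, e}
Tree: B1–B2, B1–B3, B1–B4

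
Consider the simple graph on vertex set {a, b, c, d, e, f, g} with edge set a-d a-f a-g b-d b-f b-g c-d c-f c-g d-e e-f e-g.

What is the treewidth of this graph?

A width-3 tree decomposition is:
Bags: B1 = {c, d, f, g}  B2 = {d, e, f, g}  B3 = {b, d, f, g}  B4 = {a, d, f, g}
Tree: B1–B2, B2–B3, B3–B4
Every bag has size at most 4, so the width is 4 − 1 = 3 and tw(G) ≤ 3. For the lower bound: the 4 vertex sets {c,f}, {e,g}, {d}, {b} are disjoint, each induces a connected subgraph, and every pair is joined by at least one edge of G. Contracting each set to a single vertex therefore yields K_{4} as a minor, and since treewidth is minor-monotone, tw(G) ≥ tw(K_{4}) = 3. Hence tw(G) = 3 exactly.

3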